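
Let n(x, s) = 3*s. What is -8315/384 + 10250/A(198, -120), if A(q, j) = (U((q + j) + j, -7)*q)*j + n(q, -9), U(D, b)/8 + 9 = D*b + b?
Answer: -146462462035/6763810176 ≈ -21.654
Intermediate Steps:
U(D, b) = -72 + 8*b + 8*D*b (U(D, b) = -72 + 8*(D*b + b) = -72 + 8*(b + D*b) = -72 + (8*b + 8*D*b) = -72 + 8*b + 8*D*b)
A(q, j) = -27 + j*q*(-128 - 112*j - 56*q) (A(q, j) = ((-72 + 8*(-7) + 8*((q + j) + j)*(-7))*q)*j + 3*(-9) = ((-72 - 56 + 8*((j + q) + j)*(-7))*q)*j - 27 = ((-72 - 56 + 8*(q + 2*j)*(-7))*q)*j - 27 = ((-72 - 56 + (-112*j - 56*q))*q)*j - 27 = ((-128 - 112*j - 56*q)*q)*j - 27 = (q*(-128 - 112*j - 56*q))*j - 27 = j*q*(-128 - 112*j - 56*q) - 27 = -27 + j*q*(-128 - 112*j - 56*q))
-8315/384 + 10250/A(198, -120) = -8315/384 + 10250/(-27 - 8*(-120)*198*(16 + 7*198 + 14*(-120))) = -8315*1/384 + 10250/(-27 - 8*(-120)*198*(16 + 1386 - 1680)) = -8315/384 + 10250/(-27 - 8*(-120)*198*(-278)) = -8315/384 + 10250/(-27 - 52842240) = -8315/384 + 10250/(-52842267) = -8315/384 + 10250*(-1/52842267) = -8315/384 - 10250/52842267 = -146462462035/6763810176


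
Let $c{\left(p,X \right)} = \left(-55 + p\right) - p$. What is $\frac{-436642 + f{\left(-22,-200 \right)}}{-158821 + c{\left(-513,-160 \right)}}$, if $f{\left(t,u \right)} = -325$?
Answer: $\frac{436967}{158876} \approx 2.7504$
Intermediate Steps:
$c{\left(p,X \right)} = -55$
$\frac{-436642 + f{\left(-22,-200 \right)}}{-158821 + c{\left(-513,-160 \right)}} = \frac{-436642 - 325}{-158821 - 55} = - \frac{436967}{-158876} = \left(-436967\right) \left(- \frac{1}{158876}\right) = \frac{436967}{158876}$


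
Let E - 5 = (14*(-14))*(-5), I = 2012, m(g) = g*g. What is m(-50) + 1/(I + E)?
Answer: 7492501/2997 ≈ 2500.0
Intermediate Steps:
m(g) = g²
E = 985 (E = 5 + (14*(-14))*(-5) = 5 - 196*(-5) = 5 + 980 = 985)
m(-50) + 1/(I + E) = (-50)² + 1/(2012 + 985) = 2500 + 1/2997 = 7492501/2997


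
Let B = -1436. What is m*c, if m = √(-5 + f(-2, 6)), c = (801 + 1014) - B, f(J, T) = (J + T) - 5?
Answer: 3251*I*√6 ≈ 7963.3*I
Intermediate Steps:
f(J, T) = -5 + J + T
c = 3251 (c = (801 + 1014) - 1*(-1436) = 1815 + 1436 = 3251)
m = I*√6 (m = √(-5 + (-5 - 2 + 6)) = √(-5 - 1) = √(-6) = I*√6 ≈ 2.4495*I)
m*c = (I*√6)*3251 = 3251*I*√6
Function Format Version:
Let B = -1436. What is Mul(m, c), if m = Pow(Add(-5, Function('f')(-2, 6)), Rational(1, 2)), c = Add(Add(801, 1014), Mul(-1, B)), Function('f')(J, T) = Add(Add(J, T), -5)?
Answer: Mul(3251, I, Pow(6, Rational(1, 2))) ≈ Mul(7963.3, I)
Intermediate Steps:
Function('f')(J, T) = Add(-5, J, T)
c = 3251 (c = Add(Add(801, 1014), Mul(-1, -1436)) = Add(1815, 1436) = 3251)
m = Mul(I, Pow(6, Rational(1, 2))) (m = Pow(Add(-5, Add(-5, -2, 6)), Rational(1, 2)) = Pow(Add(-5, -1), Rational(1, 2)) = Pow(-6, Rational(1, 2)) = Mul(I, Pow(6, Rational(1, 2))) ≈ Mul(2.4495, I))
Mul(m, c) = Mul(Mul(I, Pow(6, Rational(1, 2))), 3251) = Mul(3251, I, Pow(6, Rational(1, 2)))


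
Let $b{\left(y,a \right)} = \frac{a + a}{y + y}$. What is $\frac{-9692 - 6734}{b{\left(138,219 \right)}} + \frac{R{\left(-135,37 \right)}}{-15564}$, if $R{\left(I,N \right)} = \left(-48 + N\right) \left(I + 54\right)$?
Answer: $- \frac{3920053729}{378724} \approx -10351.0$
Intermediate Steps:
$R{\left(I,N \right)} = \left(-48 + N\right) \left(54 + I\right)$
$b{\left(y,a \right)} = \frac{a}{y}$ ($b{\left(y,a \right)} = \frac{2 a}{2 y} = 2 a \frac{1}{2 y} = \frac{a}{y}$)
$\frac{-9692 - 6734}{b{\left(138,219 \right)}} + \frac{R{\left(-135,37 \right)}}{-15564} = \frac{-9692 - 6734}{219 \cdot \frac{1}{138}} + \frac{-2592 - -6480 + 54 \cdot 37 - 4995}{-15564} = \frac{-9692 - 6734}{219 \cdot \frac{1}{138}} + \left(-2592 + 6480 + 1998 - 4995\right) \left(- \frac{1}{15564}\right) = - \frac{16426}{\frac{73}{46}} + 891 \left(- \frac{1}{15564}\right) = \left(-16426\right) \frac{46}{73} - \frac{297}{5188} = - \frac{755596}{73} - \frac{297}{5188} = - \frac{3920053729}{378724}$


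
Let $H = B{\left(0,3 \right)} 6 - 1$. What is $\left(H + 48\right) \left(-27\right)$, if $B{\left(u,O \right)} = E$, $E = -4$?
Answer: $-621$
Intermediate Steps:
$B{\left(u,O \right)} = -4$
$H = -25$ ($H = \left(-4\right) 6 - 1 = -24 - 1 = -25$)
$\left(H + 48\right) \left(-27\right) = \left(-25 + 48\right) \left(-27\right) = 23 \left(-27\right) = -621$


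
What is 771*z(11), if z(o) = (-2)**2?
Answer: 3084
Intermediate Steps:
z(o) = 4
771*z(11) = 771*4 = 3084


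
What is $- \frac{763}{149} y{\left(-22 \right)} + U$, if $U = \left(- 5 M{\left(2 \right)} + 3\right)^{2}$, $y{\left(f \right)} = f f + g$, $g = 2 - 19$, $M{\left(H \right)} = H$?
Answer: $- \frac{349020}{149} \approx -2342.4$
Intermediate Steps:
$g = -17$
$y{\left(f \right)} = -17 + f^{2}$ ($y{\left(f \right)} = f f - 17 = f^{2} - 17 = -17 + f^{2}$)
$U = 49$ ($U = \left(\left(-5\right) 2 + 3\right)^{2} = \left(-10 + 3\right)^{2} = \left(-7\right)^{2} = 49$)
$- \frac{763}{149} y{\left(-22 \right)} + U = - \frac{763}{149} \left(-17 + \left(-22\right)^{2}\right) + 49 = \left(-763\right) \frac{1}{149} \left(-17 + 484\right) + 49 = \left(- \frac{763}{149}\right) 467 + 49 = - \frac{356321}{149} + 49 = - \frac{349020}{149}$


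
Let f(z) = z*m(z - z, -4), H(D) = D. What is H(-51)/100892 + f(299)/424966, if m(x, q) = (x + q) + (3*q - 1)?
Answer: -15720803/1261049108 ≈ -0.012466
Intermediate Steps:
m(x, q) = -1 + x + 4*q (m(x, q) = (q + x) + (-1 + 3*q) = -1 + x + 4*q)
f(z) = -17*z (f(z) = z*(-1 + (z - z) + 4*(-4)) = z*(-1 + 0 - 16) = z*(-17) = -17*z)
H(-51)/100892 + f(299)/424966 = -51/100892 - 17*299/424966 = -51*1/100892 - 5083*1/424966 = -51/100892 - 299/24998 = -15720803/1261049108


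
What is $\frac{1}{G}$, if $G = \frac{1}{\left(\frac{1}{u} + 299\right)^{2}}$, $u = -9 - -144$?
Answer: $\frac{1629413956}{18225} \approx 89405.0$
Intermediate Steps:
$u = 135$ ($u = -9 + 144 = 135$)
$G = \frac{18225}{1629413956}$ ($G = \frac{1}{\left(\frac{1}{135} + 299\right)^{2}} = \frac{1}{\left(\frac{40366}{135}\right)^{2}} = \frac{1}{\frac{1629413956}{18225}} = \frac{18225}{1629413956} \approx 1.1185 \cdot 10^{-5}$)
$\frac{1}{G} = \frac{1}{\frac{18225}{1629413956}} = \frac{1629413956}{18225}$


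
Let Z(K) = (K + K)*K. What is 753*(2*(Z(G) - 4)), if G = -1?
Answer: -3012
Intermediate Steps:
Z(K) = 2*K**2 (Z(K) = (2*K)*K = 2*K**2)
753*(2*(Z(G) - 4)) = 753*(2*(2*(-1)**2 - 4)) = 753*(2*(2*1 - 4)) = 753*(2*(2 - 4)) = 753*(2*(-2)) = 753*(-4) = -3012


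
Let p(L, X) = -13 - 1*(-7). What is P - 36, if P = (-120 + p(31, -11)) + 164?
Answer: 2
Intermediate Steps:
p(L, X) = -6 (p(L, X) = -13 + 7 = -6)
P = 38 (P = (-120 - 6) + 164 = -126 + 164 = 38)
P - 36 = 38 - 36 = 2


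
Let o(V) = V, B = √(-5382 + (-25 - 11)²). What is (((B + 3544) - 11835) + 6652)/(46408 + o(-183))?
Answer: -1639/46225 + 3*I*√454/46225 ≈ -0.035457 + 0.0013828*I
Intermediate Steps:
B = 3*I*√454 (B = √(-5382 + (-36)²) = √(-5382 + 1296) = √(-4086) = 3*I*√454 ≈ 63.922*I)
(((B + 3544) - 11835) + 6652)/(46408 + o(-183)) = (((3*I*√454 + 3544) - 11835) + 6652)/(46408 - 183) = (((3544 + 3*I*√454) - 11835) + 6652)/46225 = ((-8291 + 3*I*√454) + 6652)*(1/46225) = (-1639 + 3*I*√454)*(1/46225) = -1639/46225 + 3*I*√454/46225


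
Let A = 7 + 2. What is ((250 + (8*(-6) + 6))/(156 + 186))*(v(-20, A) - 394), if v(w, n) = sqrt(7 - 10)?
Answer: -40976/171 + 104*I*sqrt(3)/171 ≈ -239.63 + 1.0534*I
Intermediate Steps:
A = 9
v(w, n) = I*sqrt(3) (v(w, n) = sqrt(-3) = I*sqrt(3))
((250 + (8*(-6) + 6))/(156 + 186))*(v(-20, A) - 394) = ((250 + (8*(-6) + 6))/(156 + 186))*(I*sqrt(3) - 394) = ((250 + (-48 + 6))/342)*(-394 + I*sqrt(3)) = ((250 - 42)*(1/342))*(-394 + I*sqrt(3)) = (208*(1/342))*(-394 + I*sqrt(3)) = 104*(-394 + I*sqrt(3))/171 = -40976/171 + 104*I*sqrt(3)/171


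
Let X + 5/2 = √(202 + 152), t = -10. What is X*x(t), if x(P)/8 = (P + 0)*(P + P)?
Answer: -4000 + 1600*√354 ≈ 26104.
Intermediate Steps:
X = -5/2 + √354 (X = -5/2 + √(202 + 152) = -5/2 + √354 ≈ 16.315)
x(P) = 16*P² (x(P) = 8*((P + 0)*(P + P)) = 8*(P*(2*P)) = 8*(2*P²) = 16*P²)
X*x(t) = (-5/2 + √354)*(16*(-10)²) = (-5/2 + √354)*(16*100) = (-5/2 + √354)*1600 = -4000 + 1600*√354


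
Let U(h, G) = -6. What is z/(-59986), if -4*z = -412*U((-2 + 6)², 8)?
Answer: 309/29993 ≈ 0.010302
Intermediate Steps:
z = -618 (z = -(-103)*(-6) = -¼*2472 = -618)
z/(-59986) = -618/(-59986) = -618*(-1/59986) = 309/29993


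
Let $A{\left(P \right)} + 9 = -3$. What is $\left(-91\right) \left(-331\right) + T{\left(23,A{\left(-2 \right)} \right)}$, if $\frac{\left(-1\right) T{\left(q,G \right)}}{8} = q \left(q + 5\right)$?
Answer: $24969$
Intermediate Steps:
$A{\left(P \right)} = -12$ ($A{\left(P \right)} = -9 - 3 = -12$)
$T{\left(q,G \right)} = - 8 q \left(5 + q\right)$ ($T{\left(q,G \right)} = - 8 q \left(q + 5\right) = - 8 q \left(5 + q\right)$)
$\left(-91\right) \left(-331\right) + T{\left(23,A{\left(-2 \right)} \right)} = \left(-91\right) \left(-331\right) - 184 \left(5 + 23\right) = 30121 - 184 \cdot 28 = 30121 - 5152 = 24969$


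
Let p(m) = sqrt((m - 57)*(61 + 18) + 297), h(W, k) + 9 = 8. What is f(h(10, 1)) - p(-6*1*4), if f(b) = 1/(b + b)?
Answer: -1/2 - 3*I*sqrt(678) ≈ -0.5 - 78.115*I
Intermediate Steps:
h(W, k) = -1 (h(W, k) = -9 + 8 = -1)
f(b) = 1/(2*b)
p(m) = sqrt(-4206 + 79*m) (p(m) = sqrt((-57 + m)*79 + 297) = sqrt((-4503 + 79*m) + 297) = sqrt(-4206 + 79*m))
f(h(10, 1)) - p(-6*1*4) = (1/2)/(-1) - sqrt(-4206 + 79*(-6*1*4)) = (1/2)*(-1) - sqrt(-4206 + 79*(-6*4)) = -1/2 - sqrt(-4206 + 79*(-24)) = -1/2 - sqrt(-4206 - 1896) = -1/2 - sqrt(-6102) = -1/2 - 3*I*sqrt(678)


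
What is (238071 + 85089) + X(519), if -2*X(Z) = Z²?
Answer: 376959/2 ≈ 1.8848e+5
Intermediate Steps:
X(Z) = -Z²/2
(238071 + 85089) + X(519) = (238071 + 85089) - ½*519² = 323160 - ½*269361 = 323160 - 269361/2 = 376959/2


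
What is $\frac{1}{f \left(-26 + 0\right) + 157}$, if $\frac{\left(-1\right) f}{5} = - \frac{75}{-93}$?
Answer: $\frac{31}{8117} \approx 0.0038191$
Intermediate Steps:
$f = - \frac{125}{31}$ ($f = - 5 \left(- \frac{75}{-93}\right) = - 5 \left(\left(-75\right) \left(- \frac{1}{93}\right)\right) = \left(-5\right) \frac{25}{31} = - \frac{125}{31} \approx -4.0323$)
$\frac{1}{f \left(-26 + 0\right) + 157} = \frac{1}{- \frac{125 \left(-26 + 0\right)}{31} + 157} = \frac{1}{\left(- \frac{125}{31}\right) \left(-26\right) + 157} = \frac{1}{\frac{3250}{31} + 157} = \frac{1}{\frac{8117}{31}} = \frac{31}{8117}$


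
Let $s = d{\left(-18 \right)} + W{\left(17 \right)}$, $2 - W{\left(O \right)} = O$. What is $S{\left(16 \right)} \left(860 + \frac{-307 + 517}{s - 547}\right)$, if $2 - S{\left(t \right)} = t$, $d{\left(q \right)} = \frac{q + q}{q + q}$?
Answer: $- \frac{2250500}{187} \approx -12035.0$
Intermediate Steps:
$W{\left(O \right)} = 2 - O$
$d{\left(q \right)} = 1$ ($d{\left(q \right)} = \frac{2 q}{2 q} = 2 q \frac{1}{2 q} = 1$)
$S{\left(t \right)} = 2 - t$
$s = -14$ ($s = 1 + \left(2 - 17\right) = 1 - 15 = -14$)
$S{\left(16 \right)} \left(860 + \frac{-307 + 517}{s - 547}\right) = \left(2 - 16\right) \left(860 + \frac{-307 + 517}{-14 - 547}\right) = \left(2 - 16\right) \left(860 + \frac{210}{-561}\right) = - 14 \left(860 + 210 \left(- \frac{1}{561}\right)\right) = - 14 \left(860 - \frac{70}{187}\right) = \left(-14\right) \frac{160750}{187} = - \frac{2250500}{187}$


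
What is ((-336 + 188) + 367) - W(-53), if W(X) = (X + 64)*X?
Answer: 802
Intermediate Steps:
W(X) = X*(64 + X) (W(X) = (64 + X)*X = X*(64 + X))
((-336 + 188) + 367) - W(-53) = ((-336 + 188) + 367) - (-53)*(64 - 53) = (-148 + 367) - (-53)*11 = 219 - 1*(-583) = 219 + 583 = 802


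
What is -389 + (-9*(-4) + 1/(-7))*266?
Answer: 9149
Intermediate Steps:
-389 + (-9*(-4) + 1/(-7))*266 = -389 + (36 - ⅐)*266 = -389 + (251/7)*266 = -389 + 9538 = 9149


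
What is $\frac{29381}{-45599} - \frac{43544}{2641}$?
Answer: $- \frac{2063158077}{120426959} \approx -17.132$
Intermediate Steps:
$\frac{29381}{-45599} - \frac{43544}{2641} = 29381 \left(- \frac{1}{45599}\right) - \frac{43544}{2641} = - \frac{29381}{45599} - \frac{43544}{2641} = - \frac{2063158077}{120426959}$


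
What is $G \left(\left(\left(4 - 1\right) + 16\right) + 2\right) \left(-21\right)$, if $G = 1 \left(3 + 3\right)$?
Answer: $-2646$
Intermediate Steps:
$G = 6$ ($G = 1 \cdot 6 = 6$)
$G \left(\left(\left(4 - 1\right) + 16\right) + 2\right) \left(-21\right) = 6 \left(\left(\left(4 - 1\right) + 16\right) + 2\right) \left(-21\right) = 6 \left(\left(3 + 16\right) + 2\right) \left(-21\right) = 6 \left(19 + 2\right) \left(-21\right) = 6 \cdot 21 \left(-21\right) = 126 \left(-21\right) = -2646$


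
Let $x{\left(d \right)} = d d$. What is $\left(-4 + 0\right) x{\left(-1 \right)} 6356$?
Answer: $-25424$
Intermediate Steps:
$x{\left(d \right)} = d^{2}$
$\left(-4 + 0\right) x{\left(-1 \right)} 6356 = \left(-4 + 0\right) \left(-1\right)^{2} \cdot 6356 = \left(-4\right) 1 \cdot 6356 = \left(-4\right) 6356 = -25424$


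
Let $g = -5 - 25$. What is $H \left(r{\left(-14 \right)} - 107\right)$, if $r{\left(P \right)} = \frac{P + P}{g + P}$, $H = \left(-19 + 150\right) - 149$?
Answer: $\frac{21060}{11} \approx 1914.5$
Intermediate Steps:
$g = -30$ ($g = -5 - 25 = -30$)
$H = -18$ ($H = 131 - 149 = -18$)
$r{\left(P \right)} = \frac{2 P}{-30 + P}$ ($r{\left(P \right)} = \frac{P + P}{-30 + P} = \frac{2 P}{-30 + P}$)
$H \left(r{\left(-14 \right)} - 107\right) = - 18 \left(2 \left(-14\right) \frac{1}{-30 - 14} - 107\right) = - 18 \left(2 \left(-14\right) \frac{1}{-44} - 107\right) = - 18 \left(2 \left(-14\right) \left(- \frac{1}{44}\right) - 107\right) = - 18 \left(\frac{7}{11} - 107\right) = \left(-18\right) \left(- \frac{1170}{11}\right) = \frac{21060}{11}$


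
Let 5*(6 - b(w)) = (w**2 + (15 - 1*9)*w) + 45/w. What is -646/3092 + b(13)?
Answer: -4451831/100490 ≈ -44.301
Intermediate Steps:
b(w) = 6 - 9/w - 6*w/5 - w**2/5 (b(w) = 6 - ((w**2 + (15 - 1*9)*w) + 45/w)/5 = 6 - ((w**2 + (15 - 9)*w) + 45/w)/5 = 6 - ((w**2 + 6*w) + 45/w)/5 = 6 - (w**2 + 6*w + 45/w)/5 = 6 + (-9/w - 6*w/5 - w**2/5) = 6 - 9/w - 6*w/5 - w**2/5)
-646/3092 + b(13) = -646/3092 + (6 - 9/13 - 6/5*13 - 1/5*13**2) = -646*1/3092 + (6 - 9*1/13 - 78/5 - 1/5*169) = -323/1546 + (6 - 9/13 - 78/5 - 169/5) = -323/1546 - 2866/65 = -4451831/100490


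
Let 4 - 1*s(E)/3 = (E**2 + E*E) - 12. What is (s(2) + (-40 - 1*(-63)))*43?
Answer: 2021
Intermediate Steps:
s(E) = 48 - 6*E**2 (s(E) = 12 - 3*((E**2 + E*E) - 12) = 12 - 3*((E**2 + E**2) - 12) = 12 - 3*(2*E**2 - 12) = 12 - 3*(-12 + 2*E**2) = 12 + (36 - 6*E**2) = 48 - 6*E**2)
(s(2) + (-40 - 1*(-63)))*43 = ((48 - 6*2**2) + (-40 - 1*(-63)))*43 = ((48 - 6*4) + (-40 + 63))*43 = ((48 - 24) + 23)*43 = (24 + 23)*43 = 47*43 = 2021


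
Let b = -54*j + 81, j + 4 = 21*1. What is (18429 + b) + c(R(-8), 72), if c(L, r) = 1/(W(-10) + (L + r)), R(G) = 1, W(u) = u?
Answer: 1108297/63 ≈ 17592.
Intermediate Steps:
j = 17 (j = -4 + 21*1 = -4 + 21 = 17)
b = -837 (b = -54*17 + 81 = -918 + 81 = -837)
c(L, r) = 1/(-10 + L + r) (c(L, r) = 1/(-10 + (L + r)) = 1/(-10 + L + r))
(18429 + b) + c(R(-8), 72) = (18429 - 837) + 1/(-10 + 1 + 72) = 17592 + 1/63 = 1108297/63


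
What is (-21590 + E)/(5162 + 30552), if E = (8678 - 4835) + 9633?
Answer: -4057/17857 ≈ -0.22719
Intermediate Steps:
E = 13476 (E = 3843 + 9633 = 13476)
(-21590 + E)/(5162 + 30552) = (-21590 + 13476)/(5162 + 30552) = -8114/35714 = -8114*1/35714 = -4057/17857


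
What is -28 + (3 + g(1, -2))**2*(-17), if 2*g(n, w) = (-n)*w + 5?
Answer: -2985/4 ≈ -746.25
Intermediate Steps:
g(n, w) = 5/2 - n*w/2 (g(n, w) = ((-n)*w + 5)/2 = (-n*w + 5)/2 = (5 - n*w)/2 = 5/2 - n*w/2)
-28 + (3 + g(1, -2))**2*(-17) = -28 + (3 + (5/2 - 1/2*1*(-2)))**2*(-17) = -28 + (3 + (5/2 + 1))**2*(-17) = -28 + (3 + 7/2)**2*(-17) = -28 + (13/2)**2*(-17) = -28 + (169/4)*(-17) = -28 - 2873/4 = -2985/4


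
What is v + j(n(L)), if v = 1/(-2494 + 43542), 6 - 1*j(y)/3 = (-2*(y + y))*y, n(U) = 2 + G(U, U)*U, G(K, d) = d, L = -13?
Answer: 14404153681/41048 ≈ 3.5091e+5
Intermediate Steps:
n(U) = 2 + U² (n(U) = 2 + U*U = 2 + U²)
j(y) = 18 + 12*y² (j(y) = 18 - 3*(-2*(y + y))*y = 18 - 3*(-4*y)*y = 18 - (-12)*y² = 18 + 12*y²)
v = 1/41048 ≈ 2.4362e-5
v + j(n(L)) = 1/41048 + (18 + 12*(2 + (-13)²)²) = 1/41048 + (18 + 12*(2 + 169)²) = 1/41048 + (18 + 12*171²) = 1/41048 + (18 + 12*29241) = 1/41048 + (18 + 350892) = 1/41048 + 350910 = 14404153681/41048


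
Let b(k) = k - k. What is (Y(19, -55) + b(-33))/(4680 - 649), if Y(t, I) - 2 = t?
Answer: 21/4031 ≈ 0.0052096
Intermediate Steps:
Y(t, I) = 2 + t
b(k) = 0
(Y(19, -55) + b(-33))/(4680 - 649) = ((2 + 19) + 0)/(4680 - 649) = (21 + 0)/4031 = 21*(1/4031) = 21/4031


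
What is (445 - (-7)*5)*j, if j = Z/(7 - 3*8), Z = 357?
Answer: -10080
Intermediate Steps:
j = -21 (j = 357/(7 - 3*8) = 357/(7 - 24) = 357/(-17) = 357*(-1/17) = -21)
(445 - (-7)*5)*j = (445 - (-7)*5)*(-21) = (445 - 1*(-35))*(-21) = (445 + 35)*(-21) = 480*(-21) = -10080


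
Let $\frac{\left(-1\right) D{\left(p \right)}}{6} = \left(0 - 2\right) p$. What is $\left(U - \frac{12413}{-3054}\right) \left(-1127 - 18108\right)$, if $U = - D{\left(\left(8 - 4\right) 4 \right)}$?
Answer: $\frac{11040024425}{3054} \approx 3.6149 \cdot 10^{6}$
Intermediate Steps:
$D{\left(p \right)} = 12 p$ ($D{\left(p \right)} = - 6 \left(0 - 2\right) p = - 6 \left(- 2 p\right) = 12 p$)
$U = -192$ ($U = - 12 \left(8 - 4\right) 4 = - 12 \cdot 4 \cdot 4 = - 12 \cdot 16 = \left(-1\right) 192 = -192$)
$\left(U - \frac{12413}{-3054}\right) \left(-1127 - 18108\right) = \left(-192 - \frac{12413}{-3054}\right) \left(-1127 - 18108\right) = \left(-192 - - \frac{12413}{3054}\right) \left(-19235\right) = \left(-192 + \frac{12413}{3054}\right) \left(-19235\right) = \left(- \frac{573955}{3054}\right) \left(-19235\right) = \frac{11040024425}{3054}$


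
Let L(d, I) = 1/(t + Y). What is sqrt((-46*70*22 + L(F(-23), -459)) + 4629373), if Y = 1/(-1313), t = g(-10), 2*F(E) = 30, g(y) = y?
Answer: sqrt(87332961349090)/4377 ≈ 2135.1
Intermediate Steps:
F(E) = 15 (F(E) = (1/2)*30 = 15)
t = -10
Y = -1/1313 ≈ -0.00076161
L(d, I) = -1313/13131 (L(d, I) = 1/(-10 - 1/1313) = 1/(-13131/1313) = -1313/13131)
sqrt((-46*70*22 + L(F(-23), -459)) + 4629373) = sqrt((-46*70*22 - 1313/13131) + 4629373) = sqrt((-3220*22 - 1313/13131) + 4629373) = sqrt((-70840 - 1313/13131) + 4629373) = sqrt(-930201353/13131 + 4629373) = sqrt(59858095510/13131) = sqrt(87332961349090)/4377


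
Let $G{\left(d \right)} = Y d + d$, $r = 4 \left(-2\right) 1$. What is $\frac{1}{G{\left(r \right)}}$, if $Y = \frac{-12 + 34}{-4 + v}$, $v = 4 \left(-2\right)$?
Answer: $\frac{3}{20} \approx 0.15$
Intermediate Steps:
$v = -8$
$r = -8$ ($r = \left(-8\right) 1 = -8$)
$Y = - \frac{11}{6}$ ($Y = \frac{-12 + 34}{-4 - 8} = \frac{22}{-12} = 22 \left(- \frac{1}{12}\right) = - \frac{11}{6} \approx -1.8333$)
$G{\left(d \right)} = - \frac{5 d}{6}$ ($G{\left(d \right)} = - \frac{11 d}{6} + d = - \frac{5 d}{6}$)
$\frac{1}{G{\left(r \right)}} = \frac{1}{\left(- \frac{5}{6}\right) \left(-8\right)} = \frac{1}{\frac{20}{3}} = \frac{3}{20}$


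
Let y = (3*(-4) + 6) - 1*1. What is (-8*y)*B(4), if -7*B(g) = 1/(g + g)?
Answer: -1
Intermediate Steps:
B(g) = -1/(14*g) (B(g) = -1/(7*(g + g)) = -1/(2*g)/7 = -1/(14*g))
y = -7 (y = (-12 + 6) - 1 = -6 - 1 = -7)
(-8*y)*B(4) = (-8*(-7))*(-1/14/4) = 56*(-1/14*¼) = 56*(-1/56) = -1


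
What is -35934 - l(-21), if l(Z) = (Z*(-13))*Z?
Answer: -30201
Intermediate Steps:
l(Z) = -13*Z² (l(Z) = (-13*Z)*Z = -13*Z²)
-35934 - l(-21) = -35934 - (-13)*(-21)² = -35934 - (-13)*441 = -35934 - 1*(-5733) = -35934 + 5733 = -30201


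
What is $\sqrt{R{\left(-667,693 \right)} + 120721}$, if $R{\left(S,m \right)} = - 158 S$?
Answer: $3 \sqrt{25123} \approx 475.51$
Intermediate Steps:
$\sqrt{R{\left(-667,693 \right)} + 120721} = \sqrt{\left(-158\right) \left(-667\right) + 120721} = \sqrt{105386 + 120721} = \sqrt{226107} = 3 \sqrt{25123}$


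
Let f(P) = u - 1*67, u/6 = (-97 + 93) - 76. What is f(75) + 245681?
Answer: 245134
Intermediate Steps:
u = -480 (u = 6*((-97 + 93) - 76) = 6*(-4 - 76) = 6*(-80) = -480)
f(P) = -547 (f(P) = -480 - 1*67 = -480 - 67 = -547)
f(75) + 245681 = -547 + 245681 = 245134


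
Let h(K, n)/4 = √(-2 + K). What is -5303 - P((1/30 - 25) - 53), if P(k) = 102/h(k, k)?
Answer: -5303 + 51*I*√71970/4798 ≈ -5303.0 + 2.8516*I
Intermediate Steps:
h(K, n) = 4*√(-2 + K)
P(k) = 51/(2*√(-2 + k)) (P(k) = 102/((4*√(-2 + k))) = 102*(1/(4*√(-2 + k))) = 51/(2*√(-2 + k)))
-5303 - P((1/30 - 25) - 53) = -5303 - 51/(2*√(-2 + ((1/30 - 25) - 53))) = -5303 - 51/(2*√(-2 + (-749/30 - 53))) = -5303 - 51/(2*√(-2 - 2339/30)) = -5303 - 51/(2*√(-2399/30)) = -5303 - 51*(-I*√71970/2399)/2 = -5303 - (-51)*I*√71970/4798 = -5303 + 51*I*√71970/4798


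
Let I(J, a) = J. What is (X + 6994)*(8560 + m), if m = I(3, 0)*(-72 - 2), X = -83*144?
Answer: -41339804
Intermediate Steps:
X = -11952
m = -222 (m = 3*(-72 - 2) = 3*(-74) = -222)
(X + 6994)*(8560 + m) = (-11952 + 6994)*(8560 - 222) = -4958*8338 = -41339804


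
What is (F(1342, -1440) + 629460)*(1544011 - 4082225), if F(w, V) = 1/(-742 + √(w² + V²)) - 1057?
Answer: -1325462694323940697/831000 - 1269107*√968641/831000 ≈ -1.5950e+12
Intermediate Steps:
F(w, V) = -1057 + 1/(-742 + √(V² + w²)) (F(w, V) = 1/(-742 + √(V² + w²)) - 1057 = -1057 + 1/(-742 + √(V² + w²)))
(F(1342, -1440) + 629460)*(1544011 - 4082225) = ((784295 - 1057*√((-1440)² + 1342²))/(-742 + √((-1440)² + 1342²)) + 629460)*(1544011 - 4082225) = ((784295 - 1057*√(2073600 + 1800964))/(-742 + √(2073600 + 1800964)) + 629460)*(-2538214) = ((784295 - 2114*√968641)/(-742 + √3874564) + 629460)*(-2538214) = ((784295 - 2114*√968641)/(-742 + 2*√968641) + 629460)*(-2538214) = (629460 + (784295 - 2114*√968641)/(-742 + 2*√968641))*(-2538214) = -1597704184440 - 2538214*(784295 - 2114*√968641)/(-742 + 2*√968641)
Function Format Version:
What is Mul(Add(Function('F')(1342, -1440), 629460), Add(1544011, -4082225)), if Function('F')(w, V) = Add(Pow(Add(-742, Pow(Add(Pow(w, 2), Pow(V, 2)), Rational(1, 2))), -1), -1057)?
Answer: Add(Rational(-1325462694323940697, 831000), Mul(Rational(-1269107, 831000), Pow(968641, Rational(1, 2)))) ≈ -1.5950e+12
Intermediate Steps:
Function('F')(w, V) = Add(-1057, Pow(Add(-742, Pow(Add(Pow(V, 2), Pow(w, 2)), Rational(1, 2))), -1)) (Function('F')(w, V) = Add(Pow(Add(-742, Pow(Add(Pow(V, 2), Pow(w, 2)), Rational(1, 2))), -1), -1057) = Add(-1057, Pow(Add(-742, Pow(Add(Pow(V, 2), Pow(w, 2)), Rational(1, 2))), -1)))
Mul(Add(Function('F')(1342, -1440), 629460), Add(1544011, -4082225)) = Mul(Add(Mul(Pow(Add(-742, Pow(Add(Pow(-1440, 2), Pow(1342, 2)), Rational(1, 2))), -1), Add(784295, Mul(-1057, Pow(Add(Pow(-1440, 2), Pow(1342, 2)), Rational(1, 2))))), 629460), Add(1544011, -4082225)) = Mul(Add(Mul(Pow(Add(-742, Pow(Add(2073600, 1800964), Rational(1, 2))), -1), Add(784295, Mul(-1057, Pow(Add(2073600, 1800964), Rational(1, 2))))), 629460), -2538214) = Mul(Add(Mul(Pow(Add(-742, Pow(3874564, Rational(1, 2))), -1), Add(784295, Mul(-1057, Pow(3874564, Rational(1, 2))))), 629460), -2538214) = Mul(Add(Mul(Pow(Add(-742, Mul(2, Pow(968641, Rational(1, 2)))), -1), Add(784295, Mul(-1057, Mul(2, Pow(968641, Rational(1, 2)))))), 629460), -2538214) = Mul(Add(Mul(Pow(Add(-742, Mul(2, Pow(968641, Rational(1, 2)))), -1), Add(784295, Mul(-2114, Pow(968641, Rational(1, 2))))), 629460), -2538214) = Mul(Add(629460, Mul(Pow(Add(-742, Mul(2, Pow(968641, Rational(1, 2)))), -1), Add(784295, Mul(-2114, Pow(968641, Rational(1, 2)))))), -2538214) = Add(-1597704184440, Mul(-2538214, Pow(Add(-742, Mul(2, Pow(968641, Rational(1, 2)))), -1), Add(784295, Mul(-2114, Pow(968641, Rational(1, 2))))))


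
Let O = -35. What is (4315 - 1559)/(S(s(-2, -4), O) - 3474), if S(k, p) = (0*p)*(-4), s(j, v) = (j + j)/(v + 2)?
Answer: -1378/1737 ≈ -0.79332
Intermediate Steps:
s(j, v) = 2*j/(2 + v) (s(j, v) = (2*j)/(2 + v) = 2*j/(2 + v))
S(k, p) = 0 (S(k, p) = 0*(-4) = 0)
(4315 - 1559)/(S(s(-2, -4), O) - 3474) = (4315 - 1559)/(0 - 3474) = 2756/(-3474) = 2756*(-1/3474) = -1378/1737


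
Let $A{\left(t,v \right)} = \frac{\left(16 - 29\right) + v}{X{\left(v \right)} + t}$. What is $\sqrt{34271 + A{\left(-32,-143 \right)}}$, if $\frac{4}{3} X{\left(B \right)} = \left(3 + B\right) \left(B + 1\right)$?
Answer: $\frac{\sqrt{1896512727149}}{7439} \approx 185.12$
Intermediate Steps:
$X{\left(B \right)} = \frac{3 \left(1 + B\right) \left(3 + B\right)}{4}$ ($X{\left(B \right)} = \frac{3 \left(3 + B\right) \left(B + 1\right)}{4} = \frac{3 \left(3 + B\right) \left(1 + B\right)}{4} = \frac{3 \left(1 + B\right) \left(3 + B\right)}{4}$)
$A{\left(t,v \right)} = \frac{-13 + v}{\frac{9}{4} + t + 3 v + \frac{3 v^{2}}{4}}$ ($A{\left(t,v \right)} = \frac{\left(16 - 29\right) + v}{\left(\frac{9}{4} + 3 v + \frac{3 v^{2}}{4}\right) + t} = \frac{-13 + v}{\frac{9}{4} + t + 3 v + \frac{3 v^{2}}{4}}$)
$\sqrt{34271 + A{\left(-32,-143 \right)}} = \sqrt{34271 + \frac{4 \left(-13 - 143\right)}{9 + 3 \left(-143\right)^{2} + 4 \left(-32\right) + 12 \left(-143\right)}} = \sqrt{34271 + 4 \frac{1}{9 + 3 \cdot 20449 - 128 - 1716} \left(-156\right)} = \sqrt{34271 + 4 \frac{1}{9 + 61347 - 128 - 1716} \left(-156\right)} = \sqrt{34271 + 4 \cdot \frac{1}{59512} \left(-156\right)} = \sqrt{34271 - \frac{78}{7439}} = \sqrt{\frac{254941891}{7439}} = \frac{\sqrt{1896512727149}}{7439}$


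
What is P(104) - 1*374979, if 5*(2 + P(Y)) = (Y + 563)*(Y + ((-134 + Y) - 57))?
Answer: -1863566/5 ≈ -3.7271e+5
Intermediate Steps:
P(Y) = -2 + (-191 + 2*Y)*(563 + Y)/5 (P(Y) = -2 + ((Y + 563)*(Y + ((-134 + Y) - 57)))/5 = -2 + ((563 + Y)*(Y + (-191 + Y)))/5 = -2 + ((563 + Y)*(-191 + 2*Y))/5 = -2 + ((-191 + 2*Y)*(563 + Y))/5 = -2 + (-191 + 2*Y)*(563 + Y)/5)
P(104) - 1*374979 = (-107543/5 + 187*104 + (⅖)*104²) - 1*374979 = (-107543/5 + 19448 + (⅖)*10816) - 374979 = (-107543/5 + 19448 + 21632/5) - 374979 = 11329/5 - 374979 = -1863566/5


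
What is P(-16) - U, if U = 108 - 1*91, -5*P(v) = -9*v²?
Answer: 2219/5 ≈ 443.80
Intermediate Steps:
P(v) = 9*v²/5 (P(v) = -(-9)*v²/5 = 9*v²/5)
U = 17 (U = 108 - 91 = 17)
P(-16) - U = (9/5)*(-16)² - 1*17 = (9/5)*256 - 17 = 2304/5 - 17 = 2219/5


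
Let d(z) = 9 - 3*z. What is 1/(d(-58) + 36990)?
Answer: 1/37173 ≈ 2.6901e-5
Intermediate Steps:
1/(d(-58) + 36990) = 1/((9 - 3*(-58)) + 36990) = 1/((9 + 174) + 36990) = 1/(183 + 36990) = 1/37173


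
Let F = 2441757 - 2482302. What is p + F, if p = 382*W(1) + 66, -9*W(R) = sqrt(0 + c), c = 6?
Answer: -40479 - 382*sqrt(6)/9 ≈ -40583.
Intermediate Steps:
W(R) = -sqrt(6)/9 (W(R) = -sqrt(0 + 6)/9 = -sqrt(6)/9)
F = -40545
p = 66 - 382*sqrt(6)/9 (p = 382*(-sqrt(6)/9) + 66 = -382*sqrt(6)/9 + 66 = 66 - 382*sqrt(6)/9 ≈ -37.967)
p + F = (66 - 382*sqrt(6)/9) - 40545 = -40479 - 382*sqrt(6)/9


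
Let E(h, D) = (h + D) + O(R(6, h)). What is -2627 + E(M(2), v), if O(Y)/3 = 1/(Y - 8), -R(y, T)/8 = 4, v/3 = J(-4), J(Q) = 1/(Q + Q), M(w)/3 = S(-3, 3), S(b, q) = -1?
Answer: -52609/20 ≈ -2630.4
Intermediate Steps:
M(w) = -3 (M(w) = 3*(-1) = -3)
J(Q) = 1/(2*Q)
v = -3/8 (v = 3*((½)/(-4)) = 3*((½)*(-¼)) = 3*(-⅛) = -3/8 ≈ -0.37500)
R(y, T) = -32 (R(y, T) = -8*4 = -32)
O(Y) = 3/(-8 + Y) (O(Y) = 3/(Y - 8) = 3/(-8 + Y))
E(h, D) = -3/40 + D + h (E(h, D) = (h + D) + 3/(-8 - 32) = (D + h) + 3/(-40) = (D + h) + 3*(-1/40) = (D + h) - 3/40 = -3/40 + D + h)
-2627 + E(M(2), v) = -2627 + (-3/40 - 3/8 - 3) = -2627 - 69/20 = -52609/20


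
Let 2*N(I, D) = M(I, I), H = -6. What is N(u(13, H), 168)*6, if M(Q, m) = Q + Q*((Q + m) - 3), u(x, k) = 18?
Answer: 1836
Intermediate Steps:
M(Q, m) = Q + Q*(-3 + Q + m)
N(I, D) = I*(-2 + 2*I)/2 (N(I, D) = (I*(-2 + I + I))/2 = (I*(-2 + 2*I))/2 = I*(-2 + 2*I)/2)
N(u(13, H), 168)*6 = (18*(-1 + 18))*6 = (18*17)*6 = 306*6 = 1836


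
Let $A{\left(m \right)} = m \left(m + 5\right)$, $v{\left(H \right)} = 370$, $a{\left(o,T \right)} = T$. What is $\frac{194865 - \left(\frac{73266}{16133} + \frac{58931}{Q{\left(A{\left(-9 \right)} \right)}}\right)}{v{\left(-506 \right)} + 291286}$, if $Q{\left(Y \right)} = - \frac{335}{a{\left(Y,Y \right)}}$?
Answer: $\frac{1087360483593}{1576270893080} \approx 0.68983$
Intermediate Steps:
$A{\left(m \right)} = m \left(5 + m\right)$
$Q{\left(Y \right)} = - \frac{335}{Y}$
$\frac{194865 - \left(\frac{73266}{16133} + \frac{58931}{Q{\left(A{\left(-9 \right)} \right)}}\right)}{v{\left(-506 \right)} + 291286} = \frac{194865 - \left(- \frac{2121516}{335} + \frac{73266}{16133}\right)}{370 + 291286} = \frac{194865 - \left(\frac{73266}{16133} + \frac{58931}{\left(-335\right) \frac{1}{\left(-9\right) \left(-4\right)}}\right)}{291656} = \left(194865 - \left(\frac{73266}{16133} + \frac{58931}{\left(-335\right) \frac{1}{36}}\right)\right) \frac{1}{291656} = \left(194865 - \left(\frac{73266}{16133} + \frac{58931}{- \frac{335}{36}}\right)\right) \frac{1}{291656} = \left(194865 - - \frac{34201873518}{5404555}\right) \frac{1}{291656} = \left(194865 + \left(\frac{2121516}{335} - \frac{73266}{16133}\right)\right) \frac{1}{291656} = \left(194865 + \frac{34201873518}{5404555}\right) \frac{1}{291656} = \frac{1087360483593}{5404555} \cdot \frac{1}{291656} = \frac{1087360483593}{1576270893080}$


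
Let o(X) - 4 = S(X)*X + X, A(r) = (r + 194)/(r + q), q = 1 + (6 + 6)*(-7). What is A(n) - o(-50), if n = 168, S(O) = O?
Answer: -208228/85 ≈ -2449.7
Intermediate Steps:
q = -83 (q = 1 + 12*(-7) = 1 - 84 = -83)
A(r) = (194 + r)/(-83 + r) (A(r) = (r + 194)/(r - 83) = (194 + r)/(-83 + r))
o(X) = 4 + X + X**2 (o(X) = 4 + (X*X + X) = 4 + (X**2 + X) = 4 + (X + X**2) = 4 + X + X**2)
A(n) - o(-50) = (194 + 168)/(-83 + 168) - (4 - 50 + (-50)**2) = 362/85 - (4 - 50 + 2500) = (1/85)*362 - 1*2454 = 362/85 - 2454 = -208228/85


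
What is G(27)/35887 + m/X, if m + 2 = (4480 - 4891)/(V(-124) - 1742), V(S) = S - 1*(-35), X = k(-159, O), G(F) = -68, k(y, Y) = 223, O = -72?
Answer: -8496113/861948743 ≈ -0.0098569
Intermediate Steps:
X = 223
V(S) = 35 + S (V(S) = S + 35 = 35 + S)
m = -3251/1831 (m = -2 + (4480 - 4891)/((35 - 124) - 1742) = -2 - 411/(-89 - 1742) = -2 - 411/(-1831) = -2 - 411*(-1/1831) = -2 + 411/1831 = -3251/1831 ≈ -1.7755)
G(27)/35887 + m/X = -68/35887 - 3251/1831/223 = -68*1/35887 - 3251/1831*1/223 = -4/2111 - 3251/408313 = -8496113/861948743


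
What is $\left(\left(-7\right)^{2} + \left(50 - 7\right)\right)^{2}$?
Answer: $8464$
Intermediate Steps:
$\left(\left(-7\right)^{2} + \left(50 - 7\right)\right)^{2} = \left(49 + \left(50 - 7\right)\right)^{2} = \left(49 + 43\right)^{2} = 92^{2} = 8464$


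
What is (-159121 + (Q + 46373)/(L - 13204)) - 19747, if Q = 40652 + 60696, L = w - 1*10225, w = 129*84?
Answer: -321804635/1799 ≈ -1.7888e+5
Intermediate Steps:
w = 10836
L = 611 (L = 10836 - 1*10225 = 10836 - 10225 = 611)
Q = 101348
(-159121 + (Q + 46373)/(L - 13204)) - 19747 = (-159121 + (101348 + 46373)/(611 - 13204)) - 19747 = (-159121 + 147721/(-12593)) - 19747 = (-159121 + 147721*(-1/12593)) - 19747 = (-159121 - 21103/1799) - 19747 = -286279782/1799 - 19747 = -321804635/1799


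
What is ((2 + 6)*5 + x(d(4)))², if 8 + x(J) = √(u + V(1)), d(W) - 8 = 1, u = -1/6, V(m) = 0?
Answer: (192 + I*√6)²/36 ≈ 1023.8 + 26.128*I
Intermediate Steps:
u = -⅙ (u = -1*⅙ = -⅙ ≈ -0.16667)
d(W) = 9 (d(W) = 8 + 1 = 9)
x(J) = -8 + I*√6/6 (x(J) = -8 + √(-⅙ + 0) = -8 + √(-⅙) = -8 + I*√6/6)
((2 + 6)*5 + x(d(4)))² = ((2 + 6)*5 + (-8 + I*√6/6))² = (8*5 + (-8 + I*√6/6))² = (40 + (-8 + I*√6/6))² = (32 + I*√6/6)²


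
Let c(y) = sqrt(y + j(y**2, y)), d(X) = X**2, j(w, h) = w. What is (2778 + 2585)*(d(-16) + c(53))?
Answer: 1372928 + 16089*sqrt(318) ≈ 1.6598e+6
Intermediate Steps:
c(y) = sqrt(y + y**2)
(2778 + 2585)*(d(-16) + c(53)) = (2778 + 2585)*((-16)**2 + sqrt(53*(1 + 53))) = 5363*(256 + sqrt(53*54)) = 5363*(256 + sqrt(2862)) = 5363*(256 + 3*sqrt(318)) = 1372928 + 16089*sqrt(318)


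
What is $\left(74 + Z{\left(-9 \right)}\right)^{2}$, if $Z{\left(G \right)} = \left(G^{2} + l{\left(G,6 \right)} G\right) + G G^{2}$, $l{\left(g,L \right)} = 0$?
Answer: $329476$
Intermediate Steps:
$Z{\left(G \right)} = G^{2} + G^{3}$ ($Z{\left(G \right)} = \left(G^{2} + 0 G\right) + G G^{2} = \left(G^{2} + 0\right) + G^{3} = G^{2} + G^{3}$)
$\left(74 + Z{\left(-9 \right)}\right)^{2} = \left(74 + \left(-9\right)^{2} \left(1 - 9\right)\right)^{2} = \left(74 + 81 \left(-8\right)\right)^{2} = \left(74 - 648\right)^{2} = \left(-574\right)^{2} = 329476$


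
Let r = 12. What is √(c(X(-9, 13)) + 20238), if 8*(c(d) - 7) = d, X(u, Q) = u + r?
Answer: √323926/4 ≈ 142.29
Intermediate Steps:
X(u, Q) = 12 + u (X(u, Q) = u + 12 = 12 + u)
c(d) = 7 + d/8
√(c(X(-9, 13)) + 20238) = √((7 + (12 - 9)/8) + 20238) = √((7 + (⅛)*3) + 20238) = √((7 + 3/8) + 20238) = √(59/8 + 20238) = √(161963/8) = √323926/4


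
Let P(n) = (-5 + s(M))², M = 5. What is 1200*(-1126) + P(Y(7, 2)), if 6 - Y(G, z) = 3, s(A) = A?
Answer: -1351200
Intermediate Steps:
Y(G, z) = 3 (Y(G, z) = 6 - 1*3 = 6 - 3 = 3)
P(n) = 0 (P(n) = (-5 + 5)² = 0² = 0)
1200*(-1126) + P(Y(7, 2)) = 1200*(-1126) + 0 = -1351200 + 0 = -1351200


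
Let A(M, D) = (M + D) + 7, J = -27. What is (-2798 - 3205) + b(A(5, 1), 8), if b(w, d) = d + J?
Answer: -6022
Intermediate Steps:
A(M, D) = 7 + D + M (A(M, D) = (D + M) + 7 = 7 + D + M)
b(w, d) = -27 + d (b(w, d) = d - 27 = -27 + d)
(-2798 - 3205) + b(A(5, 1), 8) = (-2798 - 3205) + (-27 + 8) = -6003 - 19 = -6022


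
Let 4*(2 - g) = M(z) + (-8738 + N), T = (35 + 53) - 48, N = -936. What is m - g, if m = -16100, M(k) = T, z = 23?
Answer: -37021/2 ≈ -18511.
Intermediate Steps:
T = 40 (T = 88 - 48 = 40)
M(k) = 40
g = 4821/2 (g = 2 - (40 + (-8738 - 936))/4 = 2 - (40 - 9674)/4 = 2 - ¼*(-9634) = 2 + 4817/2 = 4821/2 ≈ 2410.5)
m - g = -16100 - 1*4821/2 = -16100 - 4821/2 = -37021/2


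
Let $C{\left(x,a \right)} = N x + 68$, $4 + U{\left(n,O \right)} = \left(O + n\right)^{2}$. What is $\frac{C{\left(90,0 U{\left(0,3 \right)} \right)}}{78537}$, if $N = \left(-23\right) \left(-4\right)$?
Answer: $\frac{8348}{78537} \approx 0.10629$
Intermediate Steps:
$N = 92$
$U{\left(n,O \right)} = -4 + \left(O + n\right)^{2}$
$C{\left(x,a \right)} = 68 + 92 x$ ($C{\left(x,a \right)} = 92 x + 68 = 68 + 92 x$)
$\frac{C{\left(90,0 U{\left(0,3 \right)} \right)}}{78537} = \frac{68 + 92 \cdot 90}{78537} = \left(68 + 8280\right) \frac{1}{78537} = 8348 \cdot \frac{1}{78537} = \frac{8348}{78537}$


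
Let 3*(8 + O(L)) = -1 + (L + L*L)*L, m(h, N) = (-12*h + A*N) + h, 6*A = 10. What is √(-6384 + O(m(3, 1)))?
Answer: I*√1321855/9 ≈ 127.75*I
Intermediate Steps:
A = 5/3 (A = (⅙)*10 = 5/3 ≈ 1.6667)
m(h, N) = -11*h + 5*N/3 (m(h, N) = (-12*h + 5*N/3) + h = -11*h + 5*N/3)
O(L) = -25/3 + L*(L + L²)/3 (O(L) = -8 + (-1 + (L + L*L)*L)/3 = -8 + (-1 + (L + L²)*L)/3 = -8 + (-1 + L*(L + L²))/3 = -8 + (-⅓ + L*(L + L²)/3) = -25/3 + L*(L + L²)/3)
√(-6384 + O(m(3, 1))) = √(-6384 + (-25/3 + (-11*3 + (5/3)*1)²/3 + (-11*3 + (5/3)*1)³/3)) = √(-6384 + (-25/3 + (-33 + 5/3)²/3 + (-33 + 5/3)³/3)) = √(-6384 + (-25/3 + (-94/3)²/3 + (-94/3)³/3)) = √(-6384 + (-25/3 + (⅓)*(8836/9) + (⅓)*(-830584/27))) = √(-6384 + (-25/3 + 8836/27 - 830584/81)) = √(-6384 - 804751/81) = √(-1321855/81) = I*√1321855/9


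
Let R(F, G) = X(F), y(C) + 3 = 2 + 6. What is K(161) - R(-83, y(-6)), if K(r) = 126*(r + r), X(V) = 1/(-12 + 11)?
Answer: 40573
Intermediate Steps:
y(C) = 5 (y(C) = -3 + (2 + 6) = -3 + 8 = 5)
X(V) = -1 (X(V) = 1/(-1) = -1)
R(F, G) = -1
K(r) = 252*r (K(r) = 126*(2*r) = 252*r)
K(161) - R(-83, y(-6)) = 252*161 - 1*(-1) = 40572 + 1 = 40573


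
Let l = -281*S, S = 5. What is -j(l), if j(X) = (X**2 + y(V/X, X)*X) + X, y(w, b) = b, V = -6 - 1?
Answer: -3946645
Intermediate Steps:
V = -7
l = -1405 (l = -281*5 = -1405)
j(X) = X + 2*X**2 (j(X) = (X**2 + X*X) + X = (X**2 + X**2) + X = 2*X**2 + X = X + 2*X**2)
-j(l) = -(-1405)*(1 + 2*(-1405)) = -(-1405)*(1 - 2810) = -(-1405)*(-2809) = -1*3946645 = -3946645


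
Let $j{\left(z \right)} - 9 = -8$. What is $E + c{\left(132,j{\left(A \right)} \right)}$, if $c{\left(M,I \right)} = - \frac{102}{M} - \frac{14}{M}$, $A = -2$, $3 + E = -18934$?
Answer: $- \frac{624950}{33} \approx -18938.0$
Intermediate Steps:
$E = -18937$ ($E = -3 - 18934 = -18937$)
$j{\left(z \right)} = 1$ ($j{\left(z \right)} = 9 - 8 = 1$)
$c{\left(M,I \right)} = - \frac{116}{M}$
$E + c{\left(132,j{\left(A \right)} \right)} = -18937 - \frac{116}{132} = -18937 - \frac{29}{33} = - \frac{624950}{33}$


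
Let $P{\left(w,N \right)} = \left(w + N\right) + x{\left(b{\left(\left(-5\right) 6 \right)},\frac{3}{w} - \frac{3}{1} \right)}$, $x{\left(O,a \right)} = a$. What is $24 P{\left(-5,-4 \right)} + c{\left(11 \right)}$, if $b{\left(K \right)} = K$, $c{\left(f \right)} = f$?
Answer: $- \frac{1457}{5} \approx -291.4$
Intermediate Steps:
$P{\left(w,N \right)} = -3 + N + w + \frac{3}{w}$ ($P{\left(w,N \right)} = \left(w + N\right) + \left(\frac{3}{w} - \frac{3}{1}\right) = \left(N + w\right) + \left(\frac{3}{w} - 3\right) = \left(N + w\right) - \left(3 - \frac{3}{w}\right) = -3 + N + w + \frac{3}{w}$)
$24 P{\left(-5,-4 \right)} + c{\left(11 \right)} = 24 \left(-3 - 4 - 5 + \frac{3}{-5}\right) + 11 = 24 \left(-3 - 4 - 5 + 3 \left(- \frac{1}{5}\right)\right) + 11 = 24 \left(-3 - 4 - 5 - \frac{3}{5}\right) + 11 = 24 \left(- \frac{63}{5}\right) + 11 = - \frac{1512}{5} + 11 = - \frac{1457}{5}$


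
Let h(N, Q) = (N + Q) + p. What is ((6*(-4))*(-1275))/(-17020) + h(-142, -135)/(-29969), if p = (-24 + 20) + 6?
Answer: -1983415/1108853 ≈ -1.7887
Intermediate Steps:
p = 2 (p = -4 + 6 = 2)
h(N, Q) = 2 + N + Q (h(N, Q) = (N + Q) + 2 = 2 + N + Q)
((6*(-4))*(-1275))/(-17020) + h(-142, -135)/(-29969) = ((6*(-4))*(-1275))/(-17020) + (2 - 142 - 135)/(-29969) = -24*(-1275)*(-1/17020) - 275*(-1/29969) = 30600*(-1/17020) + 275/29969 = -1530/851 + 275/29969 = -1983415/1108853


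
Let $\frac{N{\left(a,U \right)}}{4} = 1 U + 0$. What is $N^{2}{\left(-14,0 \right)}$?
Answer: $0$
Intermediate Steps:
$N{\left(a,U \right)} = 4 U$ ($N{\left(a,U \right)} = 4 \left(1 U + 0\right) = 4 \left(U + 0\right) = 4 U$)
$N^{2}{\left(-14,0 \right)} = \left(4 \cdot 0\right)^{2} = 0^{2} = 0$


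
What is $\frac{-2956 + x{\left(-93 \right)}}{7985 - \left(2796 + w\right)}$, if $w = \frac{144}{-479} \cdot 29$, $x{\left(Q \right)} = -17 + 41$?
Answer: $- \frac{1404428}{2489707} \approx -0.56409$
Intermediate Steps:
$x{\left(Q \right)} = 24$
$w = - \frac{4176}{479}$ ($w = 144 \left(- \frac{1}{479}\right) 29 = \left(- \frac{144}{479}\right) 29 = - \frac{4176}{479} \approx -8.7182$)
$\frac{-2956 + x{\left(-93 \right)}}{7985 - \left(2796 + w\right)} = \frac{-2956 + 24}{7985 - \frac{1335108}{479}} = - \frac{2932}{7985 + \left(-2796 + \frac{4176}{479}\right)} = - \frac{2932}{7985 - \frac{1335108}{479}} = - \frac{2932}{\frac{2489707}{479}} = \left(-2932\right) \frac{479}{2489707} = - \frac{1404428}{2489707}$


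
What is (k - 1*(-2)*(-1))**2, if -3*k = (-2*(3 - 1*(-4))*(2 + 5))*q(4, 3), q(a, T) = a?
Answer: 148996/9 ≈ 16555.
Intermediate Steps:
k = 392/3 (k = -(-2*(3 - 1*(-4))*(2 + 5))*4/3 = -(-2*(3 + 4)*7)*4/3 = -(-14*7)*4/3 = -(-2*49)*4/3 = -(-98)*4/3 = -1/3*(-392) = 392/3 ≈ 130.67)
(k - 1*(-2)*(-1))**2 = (392/3 - 1*(-2)*(-1))**2 = (392/3 + 2*(-1))**2 = (392/3 - 2)**2 = (386/3)**2 = 148996/9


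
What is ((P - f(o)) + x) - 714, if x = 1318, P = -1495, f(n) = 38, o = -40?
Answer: -929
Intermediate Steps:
((P - f(o)) + x) - 714 = ((-1495 - 1*38) + 1318) - 714 = ((-1495 - 38) + 1318) - 714 = (-1533 + 1318) - 714 = -215 - 714 = -929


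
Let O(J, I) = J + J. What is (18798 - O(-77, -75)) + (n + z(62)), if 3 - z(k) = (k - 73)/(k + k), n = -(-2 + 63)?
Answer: 2342867/124 ≈ 18894.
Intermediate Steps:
O(J, I) = 2*J
n = -61 (n = -1*61 = -61)
z(k) = 3 - (-73 + k)/(2*k) (z(k) = 3 - (k - 73)/(k + k) = 3 - (-73 + k)/(2*k))
(18798 - O(-77, -75)) + (n + z(62)) = (18798 - 2*(-77)) + (-61 + (½)*(73 + 5*62)/62) = (18798 - 1*(-154)) + (-61 + (½)*(1/62)*(73 + 310)) = (18798 + 154) + (-61 + (½)*(1/62)*383) = 18952 + (-61 + 383/124) = 18952 - 7181/124 = 2342867/124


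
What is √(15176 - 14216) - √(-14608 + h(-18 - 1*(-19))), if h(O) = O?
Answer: 8*√15 - 3*I*√1623 ≈ 30.984 - 120.86*I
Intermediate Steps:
√(15176 - 14216) - √(-14608 + h(-18 - 1*(-19))) = √(15176 - 14216) - √(-14608 + (-18 - 1*(-19))) = √960 - √(-14608 + (-18 + 19)) = 8*√15 - √(-14608 + 1) = 8*√15 - √(-14607) = 8*√15 - 3*I*√1623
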